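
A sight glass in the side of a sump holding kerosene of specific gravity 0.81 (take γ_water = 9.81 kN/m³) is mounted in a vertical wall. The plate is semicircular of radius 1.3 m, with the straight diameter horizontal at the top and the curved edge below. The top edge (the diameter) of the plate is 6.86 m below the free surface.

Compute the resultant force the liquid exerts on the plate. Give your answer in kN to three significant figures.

γ = 0.81 × 9.81 = 7.9461 kN/m³.
The centroid of a semicircle lies 4r/(3π) = 0.551737 m from the diameter, here below the top edge, so the centroid depth is h_c = 6.86 + 0.551737 = 7.41174 m.
A = πr²/2 = π × 1.3²/2 = 2.65465 m².
Resultant F = γ·h_c·A = 7.9461 × 7.41174 × 2.65465 = 156.344 kN.

F ≈ 156 kN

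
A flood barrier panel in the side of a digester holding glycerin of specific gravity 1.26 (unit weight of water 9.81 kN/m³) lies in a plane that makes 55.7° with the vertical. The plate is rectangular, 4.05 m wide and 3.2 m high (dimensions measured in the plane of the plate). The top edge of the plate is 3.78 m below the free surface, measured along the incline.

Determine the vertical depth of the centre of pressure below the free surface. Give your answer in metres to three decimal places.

h_p = 3.121 m

γ = 1.26 × 9.81 = 12.3606 kN/m³.
The plate makes 55.7° with the vertical, i.e. θ = 90° − 55.7° = 34.3° to the horizontal. Measuring y along the incline from the free-surface line, vertical depth h = y·sinθ with sinθ = 0.563526.
The centroid lies 3.2/2 = 1.6 m below the top edge, so y_c = 3.78 + 1.6 = 5.38 m and h_c = 5.38 × 0.563526 = 3.03177 m.
A = 4.05 × 3.2 = 12.96 m².
Resultant F = γ·h_c·A = 12.3606 × 3.03177 × 12.96 = 485.669 kN.
I_c = b·h³/12 = 4.05 × 3.2³/12 = 11.0592 m⁴.
Centre of pressure: y_p = y_c + I_c/(y_c·A) = 5.38 + 11.0592/(5.38 × 12.96) = 5.38 + 0.158612 = 5.53861 m along the plane.
Vertically, h_p = y_p·sinθ = 5.53861 × 0.563526 = 3.12115 m.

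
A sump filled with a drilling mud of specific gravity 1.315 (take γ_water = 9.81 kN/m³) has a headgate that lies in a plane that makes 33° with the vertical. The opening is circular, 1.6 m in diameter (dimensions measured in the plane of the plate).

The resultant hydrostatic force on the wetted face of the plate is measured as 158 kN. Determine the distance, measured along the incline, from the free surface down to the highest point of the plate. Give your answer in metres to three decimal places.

y_top ≈ 6.463 m

γ = 1.315 × 9.81 = 12.90015 kN/m³.
A = π(0.8)² = 2.01062 m².
From F = γ·h_c·A, the centroid depth is h_c = 158/(12.90015 × 2.01062) = 6.09161 m.
The plate makes 33° with the vertical, i.e. θ = 90° − 33° = 57° to the horizontal. Measuring y along the incline from the free-surface line, vertical depth h = y·sinθ with sinθ = 0.838671.
Along the incline, y_c = h_c/sinθ = 6.09161/0.838671 = 7.26341 m.
The centroid is at the centre, 0.8 m below the top of the plate, so the highest point sits at y_top = 7.26341 − 0.8 = 6.46341 m along the incline.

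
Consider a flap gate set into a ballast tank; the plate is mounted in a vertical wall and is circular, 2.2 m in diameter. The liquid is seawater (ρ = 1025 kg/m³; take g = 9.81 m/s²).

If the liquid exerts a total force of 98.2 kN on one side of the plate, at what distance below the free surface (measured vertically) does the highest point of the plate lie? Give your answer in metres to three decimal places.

d_top ≈ 1.469 m

γ = ρg = 1025 × 9.81 / 1000 = 10.05525 kN/m³.
A = π(1.1)² = 3.80133 m².
From F = γ·h_c·A, the centroid depth is h_c = 98.2/(10.05525 × 3.80133) = 2.56911 m.
The centroid is at the centre, 1.1 m below the top of the plate, so the highest point sits at h_top = 2.56911 − 1.1 = 1.46911 m below the surface.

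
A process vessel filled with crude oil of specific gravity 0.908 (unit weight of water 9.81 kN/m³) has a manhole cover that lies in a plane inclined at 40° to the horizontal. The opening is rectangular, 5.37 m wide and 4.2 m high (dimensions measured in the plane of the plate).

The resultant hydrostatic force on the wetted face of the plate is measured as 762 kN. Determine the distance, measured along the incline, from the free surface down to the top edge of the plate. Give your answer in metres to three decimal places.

y_top ≈ 3.801 m

γ = 0.908 × 9.81 = 8.90748 kN/m³.
A = 5.37 × 4.2 = 22.554 m².
From F = γ·h_c·A, the centroid depth is h_c = 762/(8.90748 × 22.554) = 3.79294 m.
Let θ = 40° be the plate's angle to the horizontal; measure y along the incline from where the plane meets the free surface. Vertical depth h = y·sinθ with sinθ = 0.642788.
Along the incline, y_c = h_c/sinθ = 3.79294/0.642788 = 5.90076 m.
The centroid lies 4.2/2 = 2.1 m below the top edge, so the top edge sits at y_top = 5.90076 − 2.1 = 3.80076 m along the incline.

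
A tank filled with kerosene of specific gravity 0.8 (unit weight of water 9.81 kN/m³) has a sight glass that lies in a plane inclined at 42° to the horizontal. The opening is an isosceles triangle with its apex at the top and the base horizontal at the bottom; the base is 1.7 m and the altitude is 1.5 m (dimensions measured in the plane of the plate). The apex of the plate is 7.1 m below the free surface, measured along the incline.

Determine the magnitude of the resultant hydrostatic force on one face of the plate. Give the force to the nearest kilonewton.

F ≈ 54 kN

γ = 0.8 × 9.81 = 7.848 kN/m³.
Let θ = 42° be the plate's angle to the horizontal; measure y along the incline from where the plane meets the free surface. Vertical depth h = y·sinθ with sinθ = 0.669131.
With the apex up, the centroid sits 2h/3 = 2 × 1.5/3 = 1 m below the apex, so y_c = 7.1 + 1 = 8.1 m and h_c = 8.1 × 0.669131 = 5.41996 m.
A = ½ × 1.7 × 1.5 = 1.275 m².
Resultant F = γ·h_c·A = 7.848 × 5.41996 × 1.275 = 54.2332 kN.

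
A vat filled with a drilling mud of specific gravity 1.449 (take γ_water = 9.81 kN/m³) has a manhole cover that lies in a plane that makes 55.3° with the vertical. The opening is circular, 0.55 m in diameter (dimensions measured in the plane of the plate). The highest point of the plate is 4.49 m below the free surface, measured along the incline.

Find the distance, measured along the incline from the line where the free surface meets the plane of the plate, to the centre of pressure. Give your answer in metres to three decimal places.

γ = 1.449 × 9.81 = 14.21469 kN/m³.
The plate makes 55.3° with the vertical, i.e. θ = 90° − 55.3° = 34.7° to the horizontal. Measuring y along the incline from the free-surface line, vertical depth h = y·sinθ with sinθ = 0.569280.
The centroid is at the centre, 0.275 m below the top of the plate, so y_c = 4.49 + 0.275 = 4.765 m and h_c = 4.765 × 0.569280 = 2.71262 m.
A = π(0.275)² = 0.237583 m².
Resultant F = γ·h_c·A = 14.21469 × 2.71262 × 0.237583 = 9.16098 kN.
I_c = πr⁴/4 = π × 0.275⁴/4 = 0.0044918 m⁴.
Centre of pressure: y_p = y_c + I_c/(y_c·A) = 4.765 + 0.0044918/(4.765 × 0.237583) = 4.765 + 0.00396773 = 4.76897 m along the plane.

y_p = 4.769 m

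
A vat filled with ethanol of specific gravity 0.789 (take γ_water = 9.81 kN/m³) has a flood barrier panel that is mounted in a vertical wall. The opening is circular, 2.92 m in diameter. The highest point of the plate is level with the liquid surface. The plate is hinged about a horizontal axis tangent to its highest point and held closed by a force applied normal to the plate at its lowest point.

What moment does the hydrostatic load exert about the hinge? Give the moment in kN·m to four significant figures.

M ≈ 138.1 kN·m

γ = 0.789 × 9.81 = 7.74009 kN/m³.
The centroid is at the centre, 1.46 m below the top of the plate, so the centroid depth is h_c = 1.46 m.
A = π(1.46)² = 6.69662 m².
Resultant F = γ·h_c·A = 7.74009 × 1.46 × 6.69662 = 75.6754 kN.
I_c = πr⁴/4 = π × 1.46⁴/4 = 3.56863 m⁴.
Centre of pressure: y_p = y_c + I_c/(y_c·A) = 1.46 + 3.56863/(1.46 × 6.69662) = 1.46 + 0.365 = 1.825 m along the plane.
The resultant acts 1.46 + 0.365 = 1.825 m (along the plate) below the hinge at the top edge, so the moment about the hinge is M = F × 1.825 = 75.6754 × 1.825 = 138.108 kN·m.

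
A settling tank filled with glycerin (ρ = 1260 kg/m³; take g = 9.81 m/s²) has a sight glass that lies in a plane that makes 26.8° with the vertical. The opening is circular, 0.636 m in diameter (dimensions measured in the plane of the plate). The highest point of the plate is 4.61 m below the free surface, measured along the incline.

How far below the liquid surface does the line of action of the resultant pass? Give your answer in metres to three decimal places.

h_p = 4.403 m

γ = ρg = 1260 × 9.81 / 1000 = 12.3606 kN/m³.
The plate makes 26.8° with the vertical, i.e. θ = 90° − 26.8° = 63.2° to the horizontal. Measuring y along the incline from the free-surface line, vertical depth h = y·sinθ with sinθ = 0.892586.
The centroid is at the centre, 0.318 m below the top of the plate, so y_c = 4.61 + 0.318 = 4.928 m and h_c = 4.928 × 0.892586 = 4.39866 m.
A = π(0.318)² = 0.31769 m².
Resultant F = γ·h_c·A = 12.3606 × 4.39866 × 0.31769 = 17.2728 kN.
I_c = πr⁴/4 = π × 0.318⁴/4 = 0.00803153 m⁴.
Centre of pressure: y_p = y_c + I_c/(y_c·A) = 4.928 + 0.00803153/(4.928 × 0.31769) = 4.928 + 0.00513008 = 4.93313 m along the plane.
Vertically, h_p = y_p·sinθ = 4.93313 × 0.892586 = 4.40324 m.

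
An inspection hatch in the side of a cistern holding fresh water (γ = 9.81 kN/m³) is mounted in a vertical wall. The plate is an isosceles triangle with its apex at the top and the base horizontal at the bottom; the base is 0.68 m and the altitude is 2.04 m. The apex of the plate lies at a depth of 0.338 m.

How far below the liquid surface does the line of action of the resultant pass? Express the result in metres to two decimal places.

γ = 9.81 kN/m³.
With the apex up, the centroid sits 2h/3 = 2 × 2.04/3 = 1.36 m below the apex, so the centroid depth is h_c = 0.338 + 1.36 = 1.698 m.
A = ½ × 0.68 × 2.04 = 0.6936 m².
Resultant F = γ·h_c·A = 9.81 × 1.698 × 0.6936 = 11.5536 kN.
I_c = b·h³/36 = 0.68 × 2.04³/36 = 0.16036 m⁴.
Centre of pressure: y_p = y_c + I_c/(y_c·A) = 1.698 + 0.16036/(1.698 × 0.6936) = 1.698 + 0.13616 = 1.83416 m along the plane.

h_p = 1.83 m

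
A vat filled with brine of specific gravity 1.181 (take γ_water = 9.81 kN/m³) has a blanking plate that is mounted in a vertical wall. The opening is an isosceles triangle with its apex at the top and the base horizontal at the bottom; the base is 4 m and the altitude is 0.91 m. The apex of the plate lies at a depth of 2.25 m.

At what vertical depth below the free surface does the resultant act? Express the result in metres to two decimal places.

γ = 1.181 × 9.81 = 11.58561 kN/m³.
With the apex up, the centroid sits 2h/3 = 2 × 0.91/3 = 0.606667 m below the apex, so the centroid depth is h_c = 2.25 + 0.606667 = 2.85667 m.
A = ½ × 4 × 0.91 = 1.82 m².
Resultant F = γ·h_c·A = 11.58561 × 2.85667 × 1.82 = 60.2352 kN.
I_c = b·h³/36 = 4 × 0.91³/36 = 0.0837301 m⁴.
Centre of pressure: y_p = y_c + I_c/(y_c·A) = 2.85667 + 0.0837301/(2.85667 × 1.82) = 2.85667 + 0.0161046 = 2.87277 m along the plane.

h_p = 2.87 m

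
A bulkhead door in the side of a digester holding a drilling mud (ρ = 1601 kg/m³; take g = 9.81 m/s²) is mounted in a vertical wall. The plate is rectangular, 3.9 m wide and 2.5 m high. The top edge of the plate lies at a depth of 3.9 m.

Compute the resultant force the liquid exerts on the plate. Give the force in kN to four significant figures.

F ≈ 788.6 kN

γ = ρg = 1601 × 9.81 / 1000 = 15.70581 kN/m³.
The centroid lies 2.5/2 = 1.25 m below the top edge, so the centroid depth is h_c = 3.9 + 1.25 = 5.15 m.
A = 3.9 × 2.5 = 9.75 m².
Resultant F = γ·h_c·A = 15.70581 × 5.15 × 9.75 = 788.628 kN.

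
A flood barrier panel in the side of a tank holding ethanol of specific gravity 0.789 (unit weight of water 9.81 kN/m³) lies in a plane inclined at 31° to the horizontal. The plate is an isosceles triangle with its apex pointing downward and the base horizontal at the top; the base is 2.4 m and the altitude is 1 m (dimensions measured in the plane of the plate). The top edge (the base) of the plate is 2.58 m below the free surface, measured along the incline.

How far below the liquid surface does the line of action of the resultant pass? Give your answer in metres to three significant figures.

γ = 0.789 × 9.81 = 7.74009 kN/m³.
Let θ = 31° be the plate's angle to the horizontal; measure y along the incline from where the plane meets the free surface. Vertical depth h = y·sinθ with sinθ = 0.515038.
With the apex down, the centroid sits h/3 = 1/3 = 0.333333 m below the base (the top edge), so y_c = 2.58 + 0.333333 = 2.91333 m and h_c = 2.91333 × 0.515038 = 1.50048 m.
A = ½ × 2.4 × 1 = 1.2 m².
Resultant F = γ·h_c·A = 7.74009 × 1.50048 × 1.2 = 13.9366 kN.
I_c = b·h³/36 = 2.4 × 1³/36 = 0.0666667 m⁴.
Centre of pressure: y_p = y_c + I_c/(y_c·A) = 2.91333 + 0.0666667/(2.91333 × 1.2) = 2.91333 + 0.0190694 = 2.9324 m along the plane.
Vertically, h_p = y_p·sinθ = 2.9324 × 0.515038 = 1.5103 m.

h_p = 1.51 m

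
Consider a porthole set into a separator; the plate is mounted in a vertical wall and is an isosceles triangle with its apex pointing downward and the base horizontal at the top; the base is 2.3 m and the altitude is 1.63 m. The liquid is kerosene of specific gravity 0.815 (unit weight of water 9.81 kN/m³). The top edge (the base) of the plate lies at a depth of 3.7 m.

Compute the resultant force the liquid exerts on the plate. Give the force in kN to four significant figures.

F ≈ 63.59 kN

γ = 0.815 × 9.81 = 7.99515 kN/m³.
With the apex down, the centroid sits h/3 = 1.63/3 = 0.543333 m below the base (the top edge), so the centroid depth is h_c = 3.7 + 0.543333 = 4.24333 m.
A = ½ × 2.3 × 1.63 = 1.8745 m².
Resultant F = γ·h_c·A = 7.99515 × 4.24333 × 1.8745 = 63.5944 kN.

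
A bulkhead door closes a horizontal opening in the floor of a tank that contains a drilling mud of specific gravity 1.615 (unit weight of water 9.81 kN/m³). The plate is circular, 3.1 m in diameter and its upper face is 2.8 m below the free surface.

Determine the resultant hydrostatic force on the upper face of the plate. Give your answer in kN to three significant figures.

F ≈ 335 kN

γ = 1.615 × 9.81 = 15.84315 kN/m³.
The plate is horizontal, so pressure is uniform at p = γ·h = 15.84315 × 2.8 = 44.3608 kN/m².
A = π(1.55)² = 7.54768 m².
F = p·A = 44.3608 × 7.54768 = 334.821 kN.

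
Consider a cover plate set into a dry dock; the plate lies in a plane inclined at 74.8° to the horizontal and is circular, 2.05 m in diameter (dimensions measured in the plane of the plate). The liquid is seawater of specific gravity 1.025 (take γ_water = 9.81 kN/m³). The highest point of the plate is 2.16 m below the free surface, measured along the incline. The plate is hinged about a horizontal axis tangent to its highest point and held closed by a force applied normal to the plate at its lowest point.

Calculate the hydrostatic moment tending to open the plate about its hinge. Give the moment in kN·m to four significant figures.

γ = 1.025 × 9.81 = 10.05525 kN/m³.
Let θ = 74.8° be the plate's angle to the horizontal; measure y along the incline from where the plane meets the free surface. Vertical depth h = y·sinθ with sinθ = 0.965016.
The centroid is at the centre, 1.025 m below the top of the plate, so y_c = 2.16 + 1.025 = 3.185 m and h_c = 3.185 × 0.965016 = 3.07358 m.
A = π(1.025)² = 3.30064 m².
Resultant F = γ·h_c·A = 10.05525 × 3.07358 × 3.30064 = 102.008 kN.
I_c = πr⁴/4 = π × 1.025⁴/4 = 0.866933 m⁴.
Centre of pressure: y_p = y_c + I_c/(y_c·A) = 3.185 + 0.866933/(3.185 × 3.30064) = 3.185 + 0.0824666 = 3.26747 m along the plane.
The resultant acts 1.025 + 0.0824666 = 1.10747 m (along the plate) below the hinge at the top edge, so the moment about the hinge is M = F × 1.10747 = 102.008 × 1.10747 = 112.971 kN·m.

M ≈ 113.0 kN·m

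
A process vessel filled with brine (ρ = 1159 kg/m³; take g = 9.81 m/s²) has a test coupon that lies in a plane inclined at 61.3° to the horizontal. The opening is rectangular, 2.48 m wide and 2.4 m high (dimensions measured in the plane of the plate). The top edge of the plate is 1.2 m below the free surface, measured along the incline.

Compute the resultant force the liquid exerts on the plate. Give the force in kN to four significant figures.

γ = ρg = 1159 × 9.81 / 1000 = 11.36979 kN/m³.
Let θ = 61.3° be the plate's angle to the horizontal; measure y along the incline from where the plane meets the free surface. Vertical depth h = y·sinθ with sinθ = 0.877146.
The centroid lies 2.4/2 = 1.2 m below the top edge, so y_c = 1.2 + 1.2 = 2.4 m and h_c = 2.4 × 0.877146 = 2.10515 m.
A = 2.48 × 2.4 = 5.952 m².
Resultant F = γ·h_c·A = 11.36979 × 2.10515 × 5.952 = 142.462 kN.

F ≈ 142.5 kN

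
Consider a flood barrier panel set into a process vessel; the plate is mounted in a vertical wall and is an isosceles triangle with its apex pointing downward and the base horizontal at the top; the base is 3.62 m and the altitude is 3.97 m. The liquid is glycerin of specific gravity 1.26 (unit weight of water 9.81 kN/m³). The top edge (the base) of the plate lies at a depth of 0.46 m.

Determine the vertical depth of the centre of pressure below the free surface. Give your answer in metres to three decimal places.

h_p = 2.274 m

γ = 1.26 × 9.81 = 12.3606 kN/m³.
With the apex down, the centroid sits h/3 = 3.97/3 = 1.32333 m below the base (the top edge), so the centroid depth is h_c = 0.46 + 1.32333 = 1.78333 m.
A = ½ × 3.62 × 3.97 = 7.1857 m².
Resultant F = γ·h_c·A = 12.3606 × 1.78333 × 7.1857 = 158.395 kN.
I_c = b·h³/36 = 3.62 × 3.97³/36 = 6.29184 m⁴.
Centre of pressure: y_p = y_c + I_c/(y_c·A) = 1.78333 + 6.29184/(1.78333 × 7.1857) = 1.78333 + 0.490995 = 2.27433 m along the plane.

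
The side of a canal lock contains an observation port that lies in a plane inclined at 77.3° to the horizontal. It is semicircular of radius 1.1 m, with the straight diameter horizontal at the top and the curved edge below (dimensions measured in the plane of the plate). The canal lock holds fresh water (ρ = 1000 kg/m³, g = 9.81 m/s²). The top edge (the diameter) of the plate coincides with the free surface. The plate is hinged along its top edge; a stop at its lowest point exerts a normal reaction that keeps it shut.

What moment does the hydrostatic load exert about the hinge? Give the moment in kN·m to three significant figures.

M ≈ 5.50 kN·m

γ = ρg = 1000 × 9.81 = 9810 N/m³ = 9.81 kN/m³.
Let θ = 77.3° be the plate's angle to the horizontal; measure y along the incline from where the plane meets the free surface. Vertical depth h = y·sinθ with sinθ = 0.975535.
The centroid of a semicircle lies 4r/(3π) = 0.466854 m from the diameter, here below the top edge, so y_c = 0.466854 m and h_c = 0.466854 × 0.975535 = 0.455432 m.
A = πr²/2 = π × 1.1²/2 = 1.90066 m².
Resultant F = γ·h_c·A = 9.81 × 0.455432 × 1.90066 = 8.49175 kN.
I_c = (π/8 − 8/(9π))·r⁴ = 0.109757 × 1.1⁴ = 0.160695 m⁴.
Centre of pressure: y_p = y_c + I_c/(y_c·A) = 0.466854 + 0.160695/(0.466854 × 1.90066) = 0.466854 + 0.181099 = 0.647953 m along the plane.
The resultant acts 0.466854 + 0.181099 = 0.647953 m (along the plate) below the hinge at the top edge, so the moment about the hinge is M = F × 0.647953 = 8.49175 × 0.647953 = 5.50225 kN·m.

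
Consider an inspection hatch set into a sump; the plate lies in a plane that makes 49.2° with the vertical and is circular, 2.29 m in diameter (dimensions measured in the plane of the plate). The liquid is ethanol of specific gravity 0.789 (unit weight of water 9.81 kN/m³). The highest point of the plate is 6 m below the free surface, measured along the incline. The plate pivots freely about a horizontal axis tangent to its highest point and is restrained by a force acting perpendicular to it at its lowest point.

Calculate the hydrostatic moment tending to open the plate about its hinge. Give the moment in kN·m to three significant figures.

M ≈ 177 kN·m

γ = 0.789 × 9.81 = 7.74009 kN/m³.
The plate makes 49.2° with the vertical, i.e. θ = 90° − 49.2° = 40.8° to the horizontal. Measuring y along the incline from the free-surface line, vertical depth h = y·sinθ with sinθ = 0.653421.
The centroid is at the centre, 1.145 m below the top of the plate, so y_c = 6 + 1.145 = 7.145 m and h_c = 7.145 × 0.653421 = 4.66869 m.
A = π(1.145)² = 4.11871 m².
Resultant F = γ·h_c·A = 7.74009 × 4.66869 × 4.11871 = 148.834 kN.
I_c = πr⁴/4 = π × 1.145⁴/4 = 1.34993 m⁴.
Centre of pressure: y_p = y_c + I_c/(y_c·A) = 7.145 + 1.34993/(7.145 × 4.11871) = 7.145 + 0.045872 = 7.19087 m along the plane.
The resultant acts 1.145 + 0.045872 = 1.19087 m (along the plate) below the hinge at the top edge, so the moment about the hinge is M = F × 1.19087 = 148.834 × 1.19087 = 177.242 kN·m.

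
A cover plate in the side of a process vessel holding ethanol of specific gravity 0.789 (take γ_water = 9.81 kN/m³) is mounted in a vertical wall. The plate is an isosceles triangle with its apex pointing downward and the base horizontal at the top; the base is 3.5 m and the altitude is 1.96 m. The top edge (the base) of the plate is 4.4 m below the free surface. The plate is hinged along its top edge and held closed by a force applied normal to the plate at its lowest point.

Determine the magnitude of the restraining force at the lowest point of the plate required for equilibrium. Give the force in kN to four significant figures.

γ = 0.789 × 9.81 = 7.74009 kN/m³.
With the apex down, the centroid sits h/3 = 1.96/3 = 0.653333 m below the base (the top edge), so the centroid depth is h_c = 4.4 + 0.653333 = 5.05333 m.
A = ½ × 3.5 × 1.96 = 3.43 m².
Resultant F = γ·h_c·A = 7.74009 × 5.05333 × 3.43 = 134.158 kN.
I_c = b·h³/36 = 3.5 × 1.96³/36 = 0.732038 m⁴.
Centre of pressure: y_p = y_c + I_c/(y_c·A) = 5.05333 + 0.732038/(5.05333 × 3.43) = 5.05333 + 0.042234 = 5.09556 m along the plane.
The resultant acts 0.653333 + 0.042234 = 0.695567 m (along the plate) below the hinge at the top edge, so the moment about the hinge is M = F × 0.695567 = 134.158 × 0.695567 = 93.3159 kN·m.
A normal force at the bottom, 1.96 m from the hinge, must supply this moment: P = 93.3159/1.96 = 47.6102 kN.

P ≈ 47.61 kN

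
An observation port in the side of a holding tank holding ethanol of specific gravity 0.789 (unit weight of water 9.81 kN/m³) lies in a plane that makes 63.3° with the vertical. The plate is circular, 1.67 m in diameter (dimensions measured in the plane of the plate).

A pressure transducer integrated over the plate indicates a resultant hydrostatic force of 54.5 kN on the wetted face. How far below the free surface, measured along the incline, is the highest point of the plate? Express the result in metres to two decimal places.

γ = 0.789 × 9.81 = 7.74009 kN/m³.
A = π(0.835)² = 2.1904 m².
From F = γ·h_c·A, the centroid depth is h_c = 54.5/(7.74009 × 2.1904) = 3.2146 m.
The plate makes 63.3° with the vertical, i.e. θ = 90° − 63.3° = 26.7° to the horizontal. Measuring y along the incline from the free-surface line, vertical depth h = y·sinθ with sinθ = 0.449319.
Along the incline, y_c = h_c/sinθ = 3.2146/0.449319 = 7.15438 m.
The centroid is at the centre, 0.835 m below the top of the plate, so the highest point sits at y_top = 7.15438 − 0.835 = 6.31938 m along the incline.

y_top ≈ 6.32 m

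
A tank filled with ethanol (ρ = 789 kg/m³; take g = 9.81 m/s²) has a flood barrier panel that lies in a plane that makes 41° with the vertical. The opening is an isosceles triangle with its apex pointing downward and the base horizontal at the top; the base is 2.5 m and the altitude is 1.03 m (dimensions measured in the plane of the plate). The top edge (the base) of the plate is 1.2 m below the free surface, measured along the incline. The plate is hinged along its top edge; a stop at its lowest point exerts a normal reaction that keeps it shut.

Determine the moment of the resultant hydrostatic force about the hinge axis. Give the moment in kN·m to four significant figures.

γ = ρg = 789 × 9.81 / 1000 = 7.74009 kN/m³.
The plate makes 41° with the vertical, i.e. θ = 90° − 41° = 49° to the horizontal. Measuring y along the incline from the free-surface line, vertical depth h = y·sinθ with sinθ = 0.754710.
With the apex down, the centroid sits h/3 = 1.03/3 = 0.343333 m below the base (the top edge), so y_c = 1.2 + 0.343333 = 1.54333 m and h_c = 1.54333 × 0.754710 = 1.16477 m.
A = ½ × 2.5 × 1.03 = 1.2875 m².
Resultant F = γ·h_c·A = 7.74009 × 1.16477 × 1.2875 = 11.6074 kN.
I_c = b·h³/36 = 2.5 × 1.03³/36 = 0.0758838 m⁴.
Centre of pressure: y_p = y_c + I_c/(y_c·A) = 1.54333 + 0.0758838/(1.54333 × 1.2875) = 1.54333 + 0.0381894 = 1.58152 m along the plane.
The resultant acts 0.343333 + 0.0381894 = 0.381522 m (along the plate) below the hinge at the top edge, so the moment about the hinge is M = F × 0.381522 = 11.6074 × 0.381522 = 4.42848 kN·m.

M ≈ 4.428 kN·m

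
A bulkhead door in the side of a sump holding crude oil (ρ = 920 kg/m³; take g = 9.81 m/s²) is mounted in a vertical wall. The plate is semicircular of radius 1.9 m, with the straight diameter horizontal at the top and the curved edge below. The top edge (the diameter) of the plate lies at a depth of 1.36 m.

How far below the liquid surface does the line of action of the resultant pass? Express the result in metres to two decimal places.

h_p = 2.28 m

γ = ρg = 920 × 9.81 / 1000 = 9.0252 kN/m³.
The centroid of a semicircle lies 4r/(3π) = 0.806385 m from the diameter, here below the top edge, so the centroid depth is h_c = 1.36 + 0.806385 = 2.16639 m.
A = πr²/2 = π × 1.9²/2 = 5.67057 m².
Resultant F = γ·h_c·A = 9.0252 × 2.16639 × 5.67057 = 110.872 kN.
I_c = (π/8 − 8/(9π))·r⁴ = 0.109757 × 1.9⁴ = 1.43036 m⁴.
Centre of pressure: y_p = y_c + I_c/(y_c·A) = 2.16639 + 1.43036/(2.16639 × 5.67057) = 2.16639 + 0.116435 = 2.28282 m along the plane.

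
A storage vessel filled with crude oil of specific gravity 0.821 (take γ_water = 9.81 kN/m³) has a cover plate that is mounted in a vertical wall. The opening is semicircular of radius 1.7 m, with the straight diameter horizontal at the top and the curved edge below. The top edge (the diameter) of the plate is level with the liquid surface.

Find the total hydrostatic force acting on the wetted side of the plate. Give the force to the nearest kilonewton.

F ≈ 26 kN

γ = 0.821 × 9.81 = 8.05401 kN/m³.
The centroid of a semicircle lies 4r/(3π) = 0.721502 m from the diameter, here below the top edge, so the centroid depth is h_c = 0.721502 m.
A = πr²/2 = π × 1.7²/2 = 4.5396 m².
Resultant F = γ·h_c·A = 8.05401 × 0.721502 × 4.5396 = 26.3795 kN.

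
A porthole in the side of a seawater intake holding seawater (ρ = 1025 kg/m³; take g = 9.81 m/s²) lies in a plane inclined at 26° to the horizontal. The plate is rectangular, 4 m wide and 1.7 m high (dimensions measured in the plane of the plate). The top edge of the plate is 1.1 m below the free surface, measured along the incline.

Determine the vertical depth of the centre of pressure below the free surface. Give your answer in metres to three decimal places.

γ = ρg = 1025 × 9.81 / 1000 = 10.05525 kN/m³.
Let θ = 26° be the plate's angle to the horizontal; measure y along the incline from where the plane meets the free surface. Vertical depth h = y·sinθ with sinθ = 0.438371.
The centroid lies 1.7/2 = 0.85 m below the top edge, so y_c = 1.1 + 0.85 = 1.95 m and h_c = 1.95 × 0.438371 = 0.854823 m.
A = 4 × 1.7 = 6.8 m².
Resultant F = γ·h_c·A = 10.05525 × 0.854823 × 6.8 = 58.4491 kN.
I_c = b·h³/12 = 4 × 1.7³/12 = 1.63767 m⁴.
Centre of pressure: y_p = y_c + I_c/(y_c·A) = 1.95 + 1.63767/(1.95 × 6.8) = 1.95 + 0.123505 = 2.0735 m along the plane.
Vertically, h_p = y_p·sinθ = 2.0735 × 0.438371 = 0.908962 m.

h_p = 0.909 m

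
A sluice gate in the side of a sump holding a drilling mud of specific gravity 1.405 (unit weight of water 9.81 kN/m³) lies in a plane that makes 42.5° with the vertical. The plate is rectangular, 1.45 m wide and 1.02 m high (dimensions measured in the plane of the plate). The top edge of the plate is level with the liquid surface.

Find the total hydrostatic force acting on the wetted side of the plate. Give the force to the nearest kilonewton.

γ = 1.405 × 9.81 = 13.78305 kN/m³.
The plate makes 42.5° with the vertical, i.e. θ = 90° − 42.5° = 47.5° to the horizontal. Measuring y along the incline from the free-surface line, vertical depth h = y·sinθ with sinθ = 0.737277.
The centroid lies 1.02/2 = 0.51 m below the top edge, so y_c = 0.51 m and h_c = 0.51 × 0.737277 = 0.376011 m.
A = 1.45 × 1.02 = 1.479 m².
Resultant F = γ·h_c·A = 13.78305 × 0.376011 × 1.479 = 7.66503 kN.

F ≈ 8 kN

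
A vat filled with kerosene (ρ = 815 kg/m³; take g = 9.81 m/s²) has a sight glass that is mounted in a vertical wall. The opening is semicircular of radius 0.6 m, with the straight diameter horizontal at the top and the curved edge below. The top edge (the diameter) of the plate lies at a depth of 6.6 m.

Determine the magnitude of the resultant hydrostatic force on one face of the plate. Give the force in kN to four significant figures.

F ≈ 30.99 kN

γ = ρg = 815 × 9.81 / 1000 = 7.99515 kN/m³.
The centroid of a semicircle lies 4r/(3π) = 0.254648 m from the diameter, here below the top edge, so the centroid depth is h_c = 6.6 + 0.254648 = 6.85465 m.
A = πr²/2 = π × 0.6²/2 = 0.565487 m².
Resultant F = γ·h_c·A = 7.99515 × 6.85465 × 0.565487 = 30.9909 kN.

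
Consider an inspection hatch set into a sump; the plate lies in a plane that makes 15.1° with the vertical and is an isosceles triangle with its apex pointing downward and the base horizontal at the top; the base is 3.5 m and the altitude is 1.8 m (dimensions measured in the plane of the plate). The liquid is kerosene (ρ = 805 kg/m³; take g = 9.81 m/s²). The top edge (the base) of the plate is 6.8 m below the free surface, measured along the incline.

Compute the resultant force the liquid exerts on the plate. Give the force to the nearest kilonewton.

γ = ρg = 805 × 9.81 / 1000 = 7.89705 kN/m³.
The plate makes 15.1° with the vertical, i.e. θ = 90° − 15.1° = 74.9° to the horizontal. Measuring y along the incline from the free-surface line, vertical depth h = y·sinθ with sinθ = 0.965473.
With the apex down, the centroid sits h/3 = 1.8/3 = 0.6 m below the base (the top edge), so y_c = 6.8 + 0.6 = 7.4 m and h_c = 7.4 × 0.965473 = 7.1445 m.
A = ½ × 3.5 × 1.8 = 3.15 m².
Resultant F = γ·h_c·A = 7.89705 × 7.1445 × 3.15 = 177.724 kN.

F ≈ 178 kN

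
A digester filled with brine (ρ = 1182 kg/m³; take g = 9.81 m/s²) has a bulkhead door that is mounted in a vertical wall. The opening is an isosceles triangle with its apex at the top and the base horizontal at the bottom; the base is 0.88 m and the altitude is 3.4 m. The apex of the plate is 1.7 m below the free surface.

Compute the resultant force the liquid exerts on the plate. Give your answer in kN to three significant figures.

F ≈ 68.8 kN

γ = ρg = 1182 × 9.81 / 1000 = 11.59542 kN/m³.
With the apex up, the centroid sits 2h/3 = 2 × 3.4/3 = 2.26667 m below the apex, so the centroid depth is h_c = 1.7 + 2.26667 = 3.96667 m.
A = ½ × 0.88 × 3.4 = 1.496 m².
Resultant F = γ·h_c·A = 11.59542 × 3.96667 × 1.496 = 68.8088 kN.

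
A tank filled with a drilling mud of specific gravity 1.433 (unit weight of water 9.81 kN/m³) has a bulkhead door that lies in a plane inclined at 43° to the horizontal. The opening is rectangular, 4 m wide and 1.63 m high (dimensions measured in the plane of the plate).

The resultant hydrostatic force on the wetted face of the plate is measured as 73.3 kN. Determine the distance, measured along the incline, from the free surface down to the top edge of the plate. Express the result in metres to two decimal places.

γ = 1.433 × 9.81 = 14.05773 kN/m³.
A = 4 × 1.63 = 6.52 m².
From F = γ·h_c·A, the centroid depth is h_c = 73.3/(14.05773 × 6.52) = 0.799726 m.
Let θ = 43° be the plate's angle to the horizontal; measure y along the incline from where the plane meets the free surface. Vertical depth h = y·sinθ with sinθ = 0.681998.
Along the incline, y_c = h_c/sinθ = 0.799726/0.681998 = 1.17262 m.
The centroid lies 1.63/2 = 0.815 m below the top edge, so the top edge sits at y_top = 1.17262 − 0.815 = 0.35762 m along the incline.

y_top ≈ 0.36 m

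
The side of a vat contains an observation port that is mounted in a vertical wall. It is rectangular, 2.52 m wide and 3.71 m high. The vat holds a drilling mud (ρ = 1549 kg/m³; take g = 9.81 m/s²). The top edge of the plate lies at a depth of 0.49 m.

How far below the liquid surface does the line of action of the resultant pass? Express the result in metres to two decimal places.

γ = ρg = 1549 × 9.81 / 1000 = 15.19569 kN/m³.
The centroid lies 3.71/2 = 1.855 m below the top edge, so the centroid depth is h_c = 0.49 + 1.855 = 2.345 m.
A = 2.52 × 3.71 = 9.3492 m².
Resultant F = γ·h_c·A = 15.19569 × 2.345 × 9.3492 = 333.148 kN.
I_c = b·h³/12 = 2.52 × 3.71³/12 = 10.7236 m⁴.
Centre of pressure: y_p = y_c + I_c/(y_c·A) = 2.345 + 10.7236/(2.345 × 9.3492) = 2.345 + 0.489129 = 2.83413 m along the plane.

h_p = 2.83 m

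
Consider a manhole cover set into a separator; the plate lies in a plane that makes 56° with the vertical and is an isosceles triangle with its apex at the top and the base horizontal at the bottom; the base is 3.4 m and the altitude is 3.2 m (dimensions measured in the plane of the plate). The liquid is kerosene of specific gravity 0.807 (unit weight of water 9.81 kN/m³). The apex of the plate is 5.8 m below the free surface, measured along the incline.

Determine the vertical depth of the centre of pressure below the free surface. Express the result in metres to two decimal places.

γ = 0.807 × 9.81 = 7.91667 kN/m³.
The plate makes 56° with the vertical, i.e. θ = 90° − 56° = 34° to the horizontal. Measuring y along the incline from the free-surface line, vertical depth h = y·sinθ with sinθ = 0.559193.
With the apex up, the centroid sits 2h/3 = 2 × 3.2/3 = 2.13333 m below the apex, so y_c = 5.8 + 2.13333 = 7.93333 m and h_c = 7.93333 × 0.559193 = 4.43626 m.
A = ½ × 3.4 × 3.2 = 5.44 m².
Resultant F = γ·h_c·A = 7.91667 × 4.43626 × 5.44 = 191.055 kN.
I_c = b·h³/36 = 3.4 × 3.2³/36 = 3.09476 m⁴.
Centre of pressure: y_p = y_c + I_c/(y_c·A) = 7.93333 + 3.09476/(7.93333 × 5.44) = 7.93333 + 0.0717088 = 8.00504 m along the plane.
Vertically, h_p = y_p·sinθ = 8.00504 × 0.559193 = 4.47636 m.

h_p = 4.48 m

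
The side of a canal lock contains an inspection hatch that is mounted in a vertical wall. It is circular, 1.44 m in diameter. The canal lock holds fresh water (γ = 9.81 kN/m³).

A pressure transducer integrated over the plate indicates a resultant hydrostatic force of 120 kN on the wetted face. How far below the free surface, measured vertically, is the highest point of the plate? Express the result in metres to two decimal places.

d_top ≈ 6.79 m

γ = 9.81 kN/m³.
A = π(0.72)² = 1.6286 m².
From F = γ·h_c·A, the centroid depth is h_c = 120/(9.81 × 1.6286) = 7.511 m.
The centroid is at the centre, 0.72 m below the top of the plate, so the highest point sits at h_top = 7.511 − 0.72 = 6.791 m below the surface.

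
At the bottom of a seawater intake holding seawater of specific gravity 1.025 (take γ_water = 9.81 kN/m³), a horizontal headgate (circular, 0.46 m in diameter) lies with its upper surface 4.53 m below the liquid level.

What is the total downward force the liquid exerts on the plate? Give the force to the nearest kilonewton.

γ = 1.025 × 9.81 = 10.05525 kN/m³.
The plate is horizontal, so pressure is uniform at p = γ·h = 10.05525 × 4.53 = 45.5503 kN/m².
A = π(0.23)² = 0.16619 m².
F = p·A = 45.5503 × 0.16619 = 7.57 kN.

F ≈ 8 kN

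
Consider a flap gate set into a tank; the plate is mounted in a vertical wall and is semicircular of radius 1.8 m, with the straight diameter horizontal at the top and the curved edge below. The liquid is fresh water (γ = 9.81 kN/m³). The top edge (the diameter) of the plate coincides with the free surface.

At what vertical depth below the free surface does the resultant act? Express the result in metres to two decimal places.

h_p = 1.06 m

γ = 9.81 kN/m³.
The centroid of a semicircle lies 4r/(3π) = 0.763944 m from the diameter, here below the top edge, so the centroid depth is h_c = 0.763944 m.
A = πr²/2 = π × 1.8²/2 = 5.08938 m².
Resultant F = γ·h_c·A = 9.81 × 0.763944 × 5.08938 = 38.1413 kN.
I_c = (π/8 − 8/(9π))·r⁴ = 0.109757 × 1.8⁴ = 1.15219 m⁴.
Centre of pressure: y_p = y_c + I_c/(y_c·A) = 0.763944 + 1.15219/(0.763944 × 5.08938) = 0.763944 + 0.296345 = 1.06029 m along the plane.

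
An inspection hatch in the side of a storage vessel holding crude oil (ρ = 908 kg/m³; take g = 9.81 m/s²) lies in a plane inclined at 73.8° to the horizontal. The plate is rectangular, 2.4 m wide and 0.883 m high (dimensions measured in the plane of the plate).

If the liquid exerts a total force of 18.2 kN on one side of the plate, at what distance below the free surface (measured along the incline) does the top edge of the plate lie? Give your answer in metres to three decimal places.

γ = ρg = 908 × 9.81 / 1000 = 8.90748 kN/m³.
A = 2.4 × 0.883 = 2.1192 m².
From F = γ·h_c·A, the centroid depth is h_c = 18.2/(8.90748 × 2.1192) = 0.96415 m.
Let θ = 73.8° be the plate's angle to the horizontal; measure y along the incline from where the plane meets the free surface. Vertical depth h = y·sinθ with sinθ = 0.960294.
Along the incline, y_c = h_c/sinθ = 0.96415/0.960294 = 1.00402 m.
The centroid lies 0.883/2 = 0.4415 m below the top edge, so the top edge sits at y_top = 1.00402 − 0.4415 = 0.56252 m along the incline.

y_top ≈ 0.563 m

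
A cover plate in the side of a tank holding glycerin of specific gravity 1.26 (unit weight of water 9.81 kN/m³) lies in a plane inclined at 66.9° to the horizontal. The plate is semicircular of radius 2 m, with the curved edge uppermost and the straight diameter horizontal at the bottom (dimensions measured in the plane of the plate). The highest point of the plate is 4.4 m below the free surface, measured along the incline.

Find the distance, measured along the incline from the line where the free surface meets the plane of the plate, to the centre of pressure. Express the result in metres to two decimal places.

y_p = 5.60 m

γ = 1.26 × 9.81 = 12.3606 kN/m³.
Let θ = 66.9° be the plate's angle to the horizontal; measure y along the incline from where the plane meets the free surface. Vertical depth h = y·sinθ with sinθ = 0.919821.
The centroid lies 4r/(3π) = 0.848826 m above the diameter, so r − 4r/(3π) = 2 − 0.848826 = 1.15117 m below the topmost point, so y_c = 4.4 + 1.15117 = 5.55117 m and h_c = 5.55117 × 0.919821 = 5.10608 m.
A = πr²/2 = π × 2²/2 = 6.28319 m².
Resultant F = γ·h_c·A = 12.3606 × 5.10608 × 6.28319 = 396.559 kN.
I_c = (π/8 − 8/(9π))·r⁴ = 0.109757 × 2⁴ = 1.75611 m⁴.
Centre of pressure: y_p = y_c + I_c/(y_c·A) = 5.55117 + 1.75611/(5.55117 × 6.28319) = 5.55117 + 0.0503486 = 5.60152 m along the plane.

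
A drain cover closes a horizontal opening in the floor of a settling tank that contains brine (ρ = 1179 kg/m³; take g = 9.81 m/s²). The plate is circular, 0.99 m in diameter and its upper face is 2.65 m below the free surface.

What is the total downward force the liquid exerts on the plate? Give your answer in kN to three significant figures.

F ≈ 23.6 kN

γ = ρg = 1179 × 9.81 / 1000 = 11.56599 kN/m³.
The plate is horizontal, so pressure is uniform at p = γ·h = 11.56599 × 2.65 = 30.6499 kN/m².
A = π(0.495)² = 0.769769 m².
F = p·A = 30.6499 × 0.769769 = 23.5933 kN.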